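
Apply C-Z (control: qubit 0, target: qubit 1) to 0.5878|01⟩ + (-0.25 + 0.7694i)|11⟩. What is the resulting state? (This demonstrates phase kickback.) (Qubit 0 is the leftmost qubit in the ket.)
0.5878|01⟩ + (0.25 - 0.7694i)|11⟩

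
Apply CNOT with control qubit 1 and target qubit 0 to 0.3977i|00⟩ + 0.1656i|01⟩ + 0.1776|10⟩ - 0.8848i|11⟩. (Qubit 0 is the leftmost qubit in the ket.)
0.3977i|00⟩ - 0.8848i|01⟩ + 0.1776|10⟩ + 0.1656i|11⟩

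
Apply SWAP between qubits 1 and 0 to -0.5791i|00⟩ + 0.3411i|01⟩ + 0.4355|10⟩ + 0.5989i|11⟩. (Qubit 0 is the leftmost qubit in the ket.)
-0.5791i|00⟩ + 0.4355|01⟩ + 0.3411i|10⟩ + 0.5989i|11⟩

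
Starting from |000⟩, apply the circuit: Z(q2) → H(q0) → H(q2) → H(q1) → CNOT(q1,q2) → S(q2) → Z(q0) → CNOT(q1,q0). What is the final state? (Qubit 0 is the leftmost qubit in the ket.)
1/√8|000⟩ + (1/√8)i|001⟩ - 1/√8|010⟩ - (1/√8)i|011⟩ - 1/√8|100⟩ - (1/√8)i|101⟩ + 1/√8|110⟩ + (1/√8)i|111⟩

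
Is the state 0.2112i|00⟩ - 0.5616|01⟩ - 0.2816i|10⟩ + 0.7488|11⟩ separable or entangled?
Separable

Writing the state as a|00⟩ + b|01⟩ + c|10⟩ + d|11⟩, it is a product state iff ad − bc = 0.
Here (a, b, c, d) = (0.2112i, -0.5616, -0.2816i, 0.7488): ad − bc = (0.2112i)(0.7488) − (-0.5616)(-0.2816i) = 0, so the state is separable.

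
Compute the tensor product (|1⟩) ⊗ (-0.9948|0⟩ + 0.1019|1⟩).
-0.9948|10⟩ + 0.1019|11⟩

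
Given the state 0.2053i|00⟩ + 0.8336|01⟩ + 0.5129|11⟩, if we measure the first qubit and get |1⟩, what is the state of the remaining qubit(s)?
|1⟩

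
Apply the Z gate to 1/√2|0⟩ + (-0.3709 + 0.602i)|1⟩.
1/√2|0⟩ + (0.3709 - 0.602i)|1⟩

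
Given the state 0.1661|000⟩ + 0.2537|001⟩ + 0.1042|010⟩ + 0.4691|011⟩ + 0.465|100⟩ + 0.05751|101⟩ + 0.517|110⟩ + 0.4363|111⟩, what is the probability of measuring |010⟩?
0.01086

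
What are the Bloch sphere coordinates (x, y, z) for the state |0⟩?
(0, 0, 1)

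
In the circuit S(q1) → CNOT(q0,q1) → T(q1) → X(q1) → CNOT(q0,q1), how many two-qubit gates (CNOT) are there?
2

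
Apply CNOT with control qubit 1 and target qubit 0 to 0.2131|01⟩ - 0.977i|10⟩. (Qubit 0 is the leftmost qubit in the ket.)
-0.977i|10⟩ + 0.2131|11⟩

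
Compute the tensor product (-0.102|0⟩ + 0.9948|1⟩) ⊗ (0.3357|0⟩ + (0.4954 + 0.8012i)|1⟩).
-0.03424|00⟩ + (-0.05053 - 0.08172i)|01⟩ + 0.334|10⟩ + (0.4928 + 0.797i)|11⟩

amp(|b₁b₂…⟩) = product of the factor amplitudes for bits b₁, b₂, …; only kets whose every factor amplitude is nonzero survive.
|00⟩: (-0.102)(0.3357) = -0.03424
|01⟩: (-0.102)(0.4954 + 0.8012i) = (-0.05053 - 0.08172i)
|10⟩: (0.9948)(0.3357) = 0.334
|11⟩: (0.9948)(0.4954 + 0.8012i) = (0.4928 + 0.797i)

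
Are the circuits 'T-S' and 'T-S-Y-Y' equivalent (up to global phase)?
Yes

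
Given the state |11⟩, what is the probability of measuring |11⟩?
1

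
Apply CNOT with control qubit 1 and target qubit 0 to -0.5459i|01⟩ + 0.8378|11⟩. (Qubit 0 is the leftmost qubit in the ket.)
0.8378|01⟩ - 0.5459i|11⟩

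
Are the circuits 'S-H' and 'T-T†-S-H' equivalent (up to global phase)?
Yes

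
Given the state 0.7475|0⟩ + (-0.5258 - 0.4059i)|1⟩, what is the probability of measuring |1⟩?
0.4412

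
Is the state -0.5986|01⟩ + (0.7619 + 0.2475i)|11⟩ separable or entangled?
Separable

Writing the state as a|00⟩ + b|01⟩ + c|10⟩ + d|11⟩, it is a product state iff ad − bc = 0.
Here (a, b, c, d) = (0, -0.5986, 0, (0.7619 + 0.2475i)): ad − bc = (0)(0.7619 + 0.2475i) − (-0.5986)(0) = 0, so the state is separable.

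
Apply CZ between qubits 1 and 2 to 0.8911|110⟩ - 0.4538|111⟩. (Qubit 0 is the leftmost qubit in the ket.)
0.8911|110⟩ + 0.4538|111⟩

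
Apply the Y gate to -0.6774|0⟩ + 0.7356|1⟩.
-0.7356i|0⟩ - 0.6774i|1⟩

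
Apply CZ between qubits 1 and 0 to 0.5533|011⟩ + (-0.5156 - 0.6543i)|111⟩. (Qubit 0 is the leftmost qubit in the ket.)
0.5533|011⟩ + (0.5156 + 0.6543i)|111⟩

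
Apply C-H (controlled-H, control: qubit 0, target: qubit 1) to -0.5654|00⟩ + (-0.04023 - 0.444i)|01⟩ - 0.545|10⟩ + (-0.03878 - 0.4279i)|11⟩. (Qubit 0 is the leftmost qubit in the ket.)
-0.5654|00⟩ + (-0.04023 - 0.444i)|01⟩ + (-0.4128 - 0.3026i)|10⟩ + (-0.358 + 0.3026i)|11⟩

C-H leaves the control-|0⟩ kets |00⟩, |01⟩ unchanged and applies H to qubit 1 on the control-|1⟩ pair (|10⟩, |11⟩).
H = [[1/√2, 1/√2], [1/√2, -1/√2]].
With a = amp(|10⟩) = -0.545 and b = amp(|11⟩) = (-0.03878 - 0.4279i):
new amp(|10⟩) = (1/√2)·a + (1/√2)·b = (-0.4128 - 0.3026i)
new amp(|11⟩) = (1/√2)·a + (-1/√2)·b = (-0.358 + 0.3026i)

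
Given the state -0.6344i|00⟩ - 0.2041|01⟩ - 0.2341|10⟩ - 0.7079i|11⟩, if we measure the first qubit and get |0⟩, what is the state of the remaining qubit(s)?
-0.9519i|0⟩ - 0.3063|1⟩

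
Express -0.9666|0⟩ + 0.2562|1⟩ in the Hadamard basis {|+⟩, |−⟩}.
-0.5023|+⟩ - 0.8647|−⟩

With |ψ⟩ = α|0⟩ + β|1⟩, the Hadamard-basis coefficients are ⟨+|ψ⟩ = (α + β)/√2 and ⟨−|ψ⟩ = (α − β)/√2.
Here α = -0.9666, β = 0.2562: (α + β)/√2 = -0.5023, (α − β)/√2 = -0.8647.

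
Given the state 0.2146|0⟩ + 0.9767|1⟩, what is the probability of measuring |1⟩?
0.9539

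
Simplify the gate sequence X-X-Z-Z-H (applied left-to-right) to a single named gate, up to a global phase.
H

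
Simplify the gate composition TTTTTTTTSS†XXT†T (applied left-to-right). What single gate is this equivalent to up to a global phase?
I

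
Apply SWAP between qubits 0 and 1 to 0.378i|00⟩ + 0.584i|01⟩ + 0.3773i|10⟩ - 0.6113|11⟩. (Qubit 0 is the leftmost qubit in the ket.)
0.378i|00⟩ + 0.3773i|01⟩ + 0.584i|10⟩ - 0.6113|11⟩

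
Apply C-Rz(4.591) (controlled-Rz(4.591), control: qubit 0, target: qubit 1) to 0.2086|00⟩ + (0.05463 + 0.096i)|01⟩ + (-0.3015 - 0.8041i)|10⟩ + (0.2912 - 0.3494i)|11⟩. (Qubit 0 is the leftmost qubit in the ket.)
0.2086|00⟩ + (0.05463 + 0.096i)|01⟩ + (-0.4022 + 0.7588i)|10⟩ + (0.06855 + 0.4496i)|11⟩

C-Rz(4.591) leaves the control-|0⟩ kets |00⟩, |01⟩ unchanged and applies Rz(4.591) to qubit 1 on the control-|1⟩ pair (|10⟩, |11⟩).
Rz(4.591) = [[e^(−iθ/2), 0], [0, e^(iθ/2)]] with e^(±iθ/2) = cos(θ/2) ± i·sin(θ/2); θ = 4.591, cos(θ/2) ≈ -0.662914, sin(θ/2) ≈ 0.748696.
With a = amp(|10⟩) = (-0.3015 - 0.8041i) and b = amp(|11⟩) = (0.2912 - 0.3494i):
new amp(|10⟩) = (-0.662914 - 0.748696i)·a = (-0.4022 + 0.7588i)
new amp(|11⟩) = (-0.662914 + 0.748696i)·b = (0.06855 + 0.4496i)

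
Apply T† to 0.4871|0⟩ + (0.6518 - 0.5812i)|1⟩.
0.4871|0⟩ + (0.04992 - 0.8719i)|1⟩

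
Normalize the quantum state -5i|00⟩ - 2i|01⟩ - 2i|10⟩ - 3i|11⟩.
-0.7715i|00⟩ - 0.3086i|01⟩ - 0.3086i|10⟩ - 0.4629i|11⟩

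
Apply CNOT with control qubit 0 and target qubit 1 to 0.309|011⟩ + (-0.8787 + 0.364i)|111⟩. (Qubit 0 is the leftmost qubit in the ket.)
0.309|011⟩ + (-0.8787 + 0.364i)|101⟩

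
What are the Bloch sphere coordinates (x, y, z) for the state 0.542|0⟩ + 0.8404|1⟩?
(0.911, 0, -0.4125)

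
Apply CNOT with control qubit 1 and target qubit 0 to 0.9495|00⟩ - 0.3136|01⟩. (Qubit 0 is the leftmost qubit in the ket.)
0.9495|00⟩ - 0.3136|11⟩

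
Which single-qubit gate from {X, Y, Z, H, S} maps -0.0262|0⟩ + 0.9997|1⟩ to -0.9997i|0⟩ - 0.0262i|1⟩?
Y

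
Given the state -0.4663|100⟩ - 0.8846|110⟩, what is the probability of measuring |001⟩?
0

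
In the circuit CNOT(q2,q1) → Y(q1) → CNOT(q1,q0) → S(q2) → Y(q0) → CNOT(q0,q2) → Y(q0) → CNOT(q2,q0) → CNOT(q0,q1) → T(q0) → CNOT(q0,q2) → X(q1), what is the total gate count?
12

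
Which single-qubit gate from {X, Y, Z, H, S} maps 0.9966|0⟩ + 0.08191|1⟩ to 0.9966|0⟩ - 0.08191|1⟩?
Z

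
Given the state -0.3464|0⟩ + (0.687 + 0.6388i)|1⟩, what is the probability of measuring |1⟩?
0.88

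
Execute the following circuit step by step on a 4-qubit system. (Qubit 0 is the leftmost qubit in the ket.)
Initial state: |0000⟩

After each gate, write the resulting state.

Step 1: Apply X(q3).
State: |0001⟩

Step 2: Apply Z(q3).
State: -|0001⟩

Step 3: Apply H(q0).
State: -1/√2|0001⟩ - 1/√2|1001⟩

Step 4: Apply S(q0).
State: -1/√2|0001⟩ - (1/√2)i|1001⟩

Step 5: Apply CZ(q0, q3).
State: -1/√2|0001⟩ + (1/√2)i|1001⟩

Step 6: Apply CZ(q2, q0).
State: -1/√2|0001⟩ + (1/√2)i|1001⟩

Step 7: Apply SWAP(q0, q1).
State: -1/√2|0001⟩ + (1/√2)i|0101⟩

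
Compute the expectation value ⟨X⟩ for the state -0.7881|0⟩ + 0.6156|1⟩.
-0.9703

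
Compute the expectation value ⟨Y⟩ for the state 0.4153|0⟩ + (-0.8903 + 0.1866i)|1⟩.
0.155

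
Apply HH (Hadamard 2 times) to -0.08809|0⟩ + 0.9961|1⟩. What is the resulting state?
-0.08809|0⟩ + 0.9961|1⟩

H² = I, so an even number of Hadamards cancels: H^2 = I and the state is unchanged.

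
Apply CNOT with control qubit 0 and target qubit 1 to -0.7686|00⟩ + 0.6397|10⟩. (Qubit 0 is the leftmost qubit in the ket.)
-0.7686|00⟩ + 0.6397|11⟩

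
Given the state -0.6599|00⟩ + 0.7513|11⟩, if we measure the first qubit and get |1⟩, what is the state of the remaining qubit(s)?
|1⟩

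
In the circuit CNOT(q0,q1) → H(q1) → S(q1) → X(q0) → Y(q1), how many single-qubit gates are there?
4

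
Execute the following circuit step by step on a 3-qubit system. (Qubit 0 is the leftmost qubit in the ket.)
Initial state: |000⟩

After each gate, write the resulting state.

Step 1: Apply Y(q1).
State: i|010⟩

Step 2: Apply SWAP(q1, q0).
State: i|100⟩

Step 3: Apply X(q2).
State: i|101⟩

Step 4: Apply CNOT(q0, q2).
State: i|100⟩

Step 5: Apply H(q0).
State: (1/√2)i|000⟩ - (1/√2)i|100⟩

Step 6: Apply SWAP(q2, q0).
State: (1/√2)i|000⟩ - (1/√2)i|001⟩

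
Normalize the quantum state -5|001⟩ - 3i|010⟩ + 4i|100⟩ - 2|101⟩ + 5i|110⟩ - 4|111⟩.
-0.513|001⟩ - 0.3078i|010⟩ + 0.4104i|100⟩ - 0.2052|101⟩ + 0.513i|110⟩ - 0.4104|111⟩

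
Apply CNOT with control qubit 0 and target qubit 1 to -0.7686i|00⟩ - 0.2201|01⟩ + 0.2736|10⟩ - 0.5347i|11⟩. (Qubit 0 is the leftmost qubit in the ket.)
-0.7686i|00⟩ - 0.2201|01⟩ - 0.5347i|10⟩ + 0.2736|11⟩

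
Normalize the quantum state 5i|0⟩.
i|0⟩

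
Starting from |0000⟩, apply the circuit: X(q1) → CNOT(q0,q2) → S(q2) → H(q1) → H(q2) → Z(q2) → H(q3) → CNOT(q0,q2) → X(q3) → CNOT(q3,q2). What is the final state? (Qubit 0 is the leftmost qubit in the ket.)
1/√8|0000⟩ - 1/√8|0001⟩ - 1/√8|0010⟩ + 1/√8|0011⟩ - 1/√8|0100⟩ + 1/√8|0101⟩ + 1/√8|0110⟩ - 1/√8|0111⟩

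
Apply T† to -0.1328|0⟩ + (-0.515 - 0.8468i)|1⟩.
-0.1328|0⟩ + (-0.9629 - 0.2346i)|1⟩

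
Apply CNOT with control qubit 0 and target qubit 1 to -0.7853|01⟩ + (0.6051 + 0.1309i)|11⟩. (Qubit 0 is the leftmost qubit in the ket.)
-0.7853|01⟩ + (0.6051 + 0.1309i)|10⟩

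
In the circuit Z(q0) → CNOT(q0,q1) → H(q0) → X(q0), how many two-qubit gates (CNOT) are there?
1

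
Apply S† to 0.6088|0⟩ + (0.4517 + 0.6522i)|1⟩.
0.6088|0⟩ + (0.6522 - 0.4517i)|1⟩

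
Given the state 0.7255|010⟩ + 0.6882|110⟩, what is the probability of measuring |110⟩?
0.4736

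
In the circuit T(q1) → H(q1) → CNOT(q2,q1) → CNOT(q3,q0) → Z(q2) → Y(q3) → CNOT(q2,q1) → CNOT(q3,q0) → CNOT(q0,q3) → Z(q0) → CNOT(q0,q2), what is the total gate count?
11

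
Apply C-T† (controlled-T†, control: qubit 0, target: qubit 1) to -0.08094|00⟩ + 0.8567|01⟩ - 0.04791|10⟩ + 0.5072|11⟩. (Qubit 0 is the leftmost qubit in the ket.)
-0.08094|00⟩ + 0.8567|01⟩ - 0.04791|10⟩ + (0.3586 - 0.3586i)|11⟩

C-T† leaves the control-|0⟩ kets |00⟩, |01⟩ unchanged and applies T† to qubit 1 on the control-|1⟩ pair (|10⟩, |11⟩).
T† = [[1, 0], [0, (1/√2 - (1/√2)i)]].
With a = amp(|10⟩) = -0.04791 and b = amp(|11⟩) = 0.5072:
new amp(|10⟩) = (1)·a = -0.04791
new amp(|11⟩) = (1/√2 - (1/√2)i)·b = (0.3586 - 0.3586i)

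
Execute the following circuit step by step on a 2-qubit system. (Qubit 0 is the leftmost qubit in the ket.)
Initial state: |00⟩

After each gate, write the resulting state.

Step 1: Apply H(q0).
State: 1/√2|00⟩ + 1/√2|10⟩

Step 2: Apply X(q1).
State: 1/√2|01⟩ + 1/√2|11⟩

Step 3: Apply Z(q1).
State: -1/√2|01⟩ - 1/√2|11⟩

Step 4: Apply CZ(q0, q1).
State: -1/√2|01⟩ + 1/√2|11⟩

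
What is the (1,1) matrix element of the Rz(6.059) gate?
(-0.9937 + 0.1119i)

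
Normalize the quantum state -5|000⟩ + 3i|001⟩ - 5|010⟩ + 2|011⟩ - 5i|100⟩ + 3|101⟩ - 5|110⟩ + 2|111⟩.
-0.4454|000⟩ + 0.2673i|001⟩ - 0.4454|010⟩ + 0.1782|011⟩ - 0.4454i|100⟩ + 0.2673|101⟩ - 0.4454|110⟩ + 0.1782|111⟩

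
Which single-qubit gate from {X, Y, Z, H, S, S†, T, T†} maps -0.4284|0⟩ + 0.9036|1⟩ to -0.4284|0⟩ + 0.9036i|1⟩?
S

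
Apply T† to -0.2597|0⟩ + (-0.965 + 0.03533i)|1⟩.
-0.2597|0⟩ + (-0.6574 + 0.7073i)|1⟩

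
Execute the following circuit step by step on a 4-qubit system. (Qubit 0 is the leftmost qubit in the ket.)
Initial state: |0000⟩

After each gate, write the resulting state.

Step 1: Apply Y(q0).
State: i|1000⟩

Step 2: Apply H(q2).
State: (1/√2)i|1000⟩ + (1/√2)i|1010⟩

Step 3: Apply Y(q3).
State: -1/√2|1001⟩ - 1/√2|1011⟩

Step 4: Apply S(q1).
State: -1/√2|1001⟩ - 1/√2|1011⟩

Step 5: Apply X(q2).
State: -1/√2|1001⟩ - 1/√2|1011⟩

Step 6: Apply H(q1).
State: -1/2|1001⟩ - 1/2|1011⟩ - 1/2|1101⟩ - 1/2|1111⟩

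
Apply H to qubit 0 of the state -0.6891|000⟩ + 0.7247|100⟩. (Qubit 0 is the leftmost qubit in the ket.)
0.02517|000⟩ - 0.9997|100⟩

H on qubit 0 mixes each pair of kets that differ only in qubit 0: amplitudes (a, b) of (|…0…⟩, |…1…⟩) become ((a + b)/√2, (a − b)/√2). Kets absent from the input have amplitude 0.
(|000⟩, |100⟩): (a, b) = (-0.6891, 0.7247) → (0.02517, -0.9997)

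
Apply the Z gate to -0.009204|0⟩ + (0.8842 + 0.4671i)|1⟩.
-0.009204|0⟩ + (-0.8842 - 0.4671i)|1⟩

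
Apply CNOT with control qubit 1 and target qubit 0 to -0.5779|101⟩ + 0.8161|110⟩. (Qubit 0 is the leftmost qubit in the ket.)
0.8161|010⟩ - 0.5779|101⟩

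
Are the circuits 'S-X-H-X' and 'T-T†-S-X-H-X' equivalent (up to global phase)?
Yes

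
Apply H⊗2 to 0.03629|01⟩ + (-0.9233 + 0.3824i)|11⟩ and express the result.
(-0.4435 + 0.1912i)|00⟩ + (0.4435 - 0.1912i)|01⟩ + (0.4798 - 0.1912i)|10⟩ + (-0.4798 + 0.1912i)|11⟩

H⊗2 gives amp(|y⟩) = (1/2) Σ_x (−1)^(x·y) amp(|x⟩), where x·y is the number of positions in which both x and y have a 1.
|00⟩: (0.03629 + (-0.9233 + 0.3824i))/2 = (-0.4435 + 0.1912i)
|01⟩: (-0.03629 - (-0.9233 + 0.3824i))/2 = (0.4435 - 0.1912i)
|10⟩: (0.03629 - (-0.9233 + 0.3824i))/2 = (0.4798 - 0.1912i)
|11⟩: (-0.03629 + (-0.9233 + 0.3824i))/2 = (-0.4798 + 0.1912i)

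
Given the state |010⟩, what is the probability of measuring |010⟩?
1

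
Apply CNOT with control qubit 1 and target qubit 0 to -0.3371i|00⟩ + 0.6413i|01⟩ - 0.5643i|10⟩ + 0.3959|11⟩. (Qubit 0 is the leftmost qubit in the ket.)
-0.3371i|00⟩ + 0.3959|01⟩ - 0.5643i|10⟩ + 0.6413i|11⟩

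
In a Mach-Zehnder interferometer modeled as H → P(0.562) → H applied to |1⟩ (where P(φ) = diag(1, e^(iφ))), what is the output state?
(0.0769 - 0.2664i)|0⟩ + (0.9231 + 0.2664i)|1⟩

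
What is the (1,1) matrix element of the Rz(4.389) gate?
(-0.584 + 0.8117i)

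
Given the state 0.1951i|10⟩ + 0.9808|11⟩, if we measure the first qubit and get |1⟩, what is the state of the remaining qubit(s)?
0.1951i|0⟩ + 0.9808|1⟩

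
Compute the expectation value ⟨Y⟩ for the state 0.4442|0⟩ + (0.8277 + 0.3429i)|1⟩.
0.3046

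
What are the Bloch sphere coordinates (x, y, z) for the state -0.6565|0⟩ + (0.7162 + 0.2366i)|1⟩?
(-0.9404, -0.3107, -0.1379)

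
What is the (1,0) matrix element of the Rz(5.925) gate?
0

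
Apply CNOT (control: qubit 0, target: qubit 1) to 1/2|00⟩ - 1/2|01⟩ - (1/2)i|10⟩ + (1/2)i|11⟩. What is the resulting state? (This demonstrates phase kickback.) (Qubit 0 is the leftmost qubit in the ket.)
1/2|00⟩ - 1/2|01⟩ + (1/2)i|10⟩ - (1/2)i|11⟩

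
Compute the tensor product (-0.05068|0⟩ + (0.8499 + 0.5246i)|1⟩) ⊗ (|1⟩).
-0.05068|01⟩ + (0.8499 + 0.5246i)|11⟩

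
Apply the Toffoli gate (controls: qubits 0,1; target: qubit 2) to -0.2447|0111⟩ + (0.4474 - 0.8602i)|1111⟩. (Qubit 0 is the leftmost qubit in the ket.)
-0.2447|0111⟩ + (0.4474 - 0.8602i)|1101⟩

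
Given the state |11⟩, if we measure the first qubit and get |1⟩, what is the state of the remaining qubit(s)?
|1⟩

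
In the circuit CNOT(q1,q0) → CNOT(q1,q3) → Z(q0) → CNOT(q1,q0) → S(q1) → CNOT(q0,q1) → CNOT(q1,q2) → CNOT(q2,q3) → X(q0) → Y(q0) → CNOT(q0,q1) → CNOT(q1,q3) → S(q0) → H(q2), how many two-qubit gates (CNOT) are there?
8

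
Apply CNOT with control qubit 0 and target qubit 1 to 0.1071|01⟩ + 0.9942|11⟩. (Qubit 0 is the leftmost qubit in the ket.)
0.1071|01⟩ + 0.9942|10⟩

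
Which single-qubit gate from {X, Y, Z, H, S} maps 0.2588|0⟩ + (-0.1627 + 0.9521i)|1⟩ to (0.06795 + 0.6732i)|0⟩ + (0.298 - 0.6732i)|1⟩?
H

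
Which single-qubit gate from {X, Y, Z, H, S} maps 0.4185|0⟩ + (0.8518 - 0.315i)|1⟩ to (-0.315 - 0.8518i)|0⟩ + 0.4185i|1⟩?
Y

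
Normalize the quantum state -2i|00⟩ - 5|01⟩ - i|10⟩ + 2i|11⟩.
-0.343i|00⟩ - 0.8575|01⟩ - 0.1715i|10⟩ + 0.343i|11⟩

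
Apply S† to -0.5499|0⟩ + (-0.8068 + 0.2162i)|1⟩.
-0.5499|0⟩ + (0.2162 + 0.8068i)|1⟩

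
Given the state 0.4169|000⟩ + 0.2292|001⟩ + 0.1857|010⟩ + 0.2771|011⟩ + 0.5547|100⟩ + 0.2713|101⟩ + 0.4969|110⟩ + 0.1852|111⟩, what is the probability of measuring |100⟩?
0.3077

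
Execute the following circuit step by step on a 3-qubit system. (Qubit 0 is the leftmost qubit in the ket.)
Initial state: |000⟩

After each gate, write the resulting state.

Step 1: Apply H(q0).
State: 1/√2|000⟩ + 1/√2|100⟩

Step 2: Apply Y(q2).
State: (1/√2)i|001⟩ + (1/√2)i|101⟩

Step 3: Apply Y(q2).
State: 1/√2|000⟩ + 1/√2|100⟩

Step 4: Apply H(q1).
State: 1/2|000⟩ + 1/2|010⟩ + 1/2|100⟩ + 1/2|110⟩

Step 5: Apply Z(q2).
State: 1/2|000⟩ + 1/2|010⟩ + 1/2|100⟩ + 1/2|110⟩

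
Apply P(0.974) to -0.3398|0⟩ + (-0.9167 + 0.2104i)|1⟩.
-0.3398|0⟩ + (-0.6892 - 0.64i)|1⟩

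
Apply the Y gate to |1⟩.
-i|0⟩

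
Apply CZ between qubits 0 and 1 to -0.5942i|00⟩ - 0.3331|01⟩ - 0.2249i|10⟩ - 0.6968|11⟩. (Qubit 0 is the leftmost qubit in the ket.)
-0.5942i|00⟩ - 0.3331|01⟩ - 0.2249i|10⟩ + 0.6968|11⟩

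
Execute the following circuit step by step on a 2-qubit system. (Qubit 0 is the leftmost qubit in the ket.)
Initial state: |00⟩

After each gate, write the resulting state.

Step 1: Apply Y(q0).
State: i|10⟩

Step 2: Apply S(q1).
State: i|10⟩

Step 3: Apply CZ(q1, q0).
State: i|10⟩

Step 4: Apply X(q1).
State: i|11⟩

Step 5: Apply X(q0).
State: i|01⟩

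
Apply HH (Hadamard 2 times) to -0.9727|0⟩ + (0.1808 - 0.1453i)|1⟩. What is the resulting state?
-0.9727|0⟩ + (0.1808 - 0.1453i)|1⟩

H² = I, so an even number of Hadamards cancels: H^2 = I and the state is unchanged.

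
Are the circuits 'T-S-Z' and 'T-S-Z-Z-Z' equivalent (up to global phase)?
Yes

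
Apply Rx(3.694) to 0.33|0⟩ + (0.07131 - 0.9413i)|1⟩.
(-0.9956 - 0.06861i)|0⟩ + (-0.01945 - 0.06079i)|1⟩

Rx(3.694) = [[cos(θ/2), −i·sin(θ/2)], [−i·sin(θ/2), cos(θ/2)]]; θ = 3.694, cos(θ/2) ≈ -0.272705, sin(θ/2) ≈ 0.962098.
With a = amp(|0⟩) = 0.33 and b = amp(|1⟩) = (0.07131 - 0.9413i):
new amp(|0⟩) = (-0.272705)·a + (-0.962098i)·b = (-0.9956 - 0.06861i)
new amp(|1⟩) = (-0.962098i)·a + (-0.272705)·b = (-0.01945 - 0.06079i)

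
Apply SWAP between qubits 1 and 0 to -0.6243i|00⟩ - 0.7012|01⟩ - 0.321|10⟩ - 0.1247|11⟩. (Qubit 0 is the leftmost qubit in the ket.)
-0.6243i|00⟩ - 0.321|01⟩ - 0.7012|10⟩ - 0.1247|11⟩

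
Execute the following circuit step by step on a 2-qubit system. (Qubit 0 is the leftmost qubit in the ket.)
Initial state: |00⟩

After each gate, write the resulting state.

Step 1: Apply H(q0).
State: 1/√2|00⟩ + 1/√2|10⟩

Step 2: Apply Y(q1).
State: (1/√2)i|01⟩ + (1/√2)i|11⟩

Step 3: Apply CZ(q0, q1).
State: (1/√2)i|01⟩ - (1/√2)i|11⟩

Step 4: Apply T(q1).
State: (-1/2 + (1/2)i)|01⟩ + (1/2 - (1/2)i)|11⟩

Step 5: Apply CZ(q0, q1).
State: (-1/2 + (1/2)i)|01⟩ + (-1/2 + (1/2)i)|11⟩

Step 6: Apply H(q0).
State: (-1/√2 + (1/√2)i)|01⟩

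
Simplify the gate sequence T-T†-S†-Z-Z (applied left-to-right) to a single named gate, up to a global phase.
S†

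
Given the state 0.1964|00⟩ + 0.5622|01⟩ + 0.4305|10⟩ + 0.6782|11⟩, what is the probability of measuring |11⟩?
0.46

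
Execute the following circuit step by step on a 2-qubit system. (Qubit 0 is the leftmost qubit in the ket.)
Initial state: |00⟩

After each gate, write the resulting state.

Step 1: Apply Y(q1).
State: i|01⟩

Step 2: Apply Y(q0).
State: -|11⟩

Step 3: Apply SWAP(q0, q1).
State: -|11⟩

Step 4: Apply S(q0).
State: -i|11⟩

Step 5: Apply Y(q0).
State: -|01⟩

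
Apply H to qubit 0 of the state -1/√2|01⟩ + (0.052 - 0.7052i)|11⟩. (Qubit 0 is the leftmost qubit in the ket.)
(-0.4632 - 0.4987i)|01⟩ + (-0.5368 + 0.4987i)|11⟩

H on qubit 0 mixes each pair of kets that differ only in qubit 0: amplitudes (a, b) of (|…0…⟩, |…1…⟩) become ((a + b)/√2, (a − b)/√2). Kets absent from the input have amplitude 0.
(|01⟩, |11⟩): (a, b) = (-1/√2, (0.052 - 0.7052i)) → ((-0.4632 - 0.4987i), (-0.5368 + 0.4987i))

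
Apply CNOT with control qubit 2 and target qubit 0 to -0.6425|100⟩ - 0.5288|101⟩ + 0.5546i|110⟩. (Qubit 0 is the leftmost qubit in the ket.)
-0.5288|001⟩ - 0.6425|100⟩ + 0.5546i|110⟩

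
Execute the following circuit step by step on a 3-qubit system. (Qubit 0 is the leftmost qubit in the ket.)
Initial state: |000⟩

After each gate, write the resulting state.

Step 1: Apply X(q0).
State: |100⟩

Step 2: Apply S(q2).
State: |100⟩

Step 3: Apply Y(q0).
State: -i|000⟩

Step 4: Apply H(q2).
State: -(1/√2)i|000⟩ - (1/√2)i|001⟩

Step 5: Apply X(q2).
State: -(1/√2)i|000⟩ - (1/√2)i|001⟩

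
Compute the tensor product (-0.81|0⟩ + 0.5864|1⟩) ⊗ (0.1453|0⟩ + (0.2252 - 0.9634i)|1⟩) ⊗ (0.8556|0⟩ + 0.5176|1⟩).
-0.1007|000⟩ - 0.06092|001⟩ + (-0.1561 + 0.6677i)|010⟩ + (-0.09442 + 0.4039i)|011⟩ + 0.0729|100⟩ + 0.0441|101⟩ + (0.113 - 0.4834i)|110⟩ + (0.06835 - 0.2924i)|111⟩

amp(|b₁b₂…⟩) = product of the factor amplitudes for bits b₁, b₂, …; only kets whose every factor amplitude is nonzero survive.
|000⟩: (-0.81)(0.1453)(0.8556) = -0.1007
|001⟩: (-0.81)(0.1453)(0.5176) = -0.06092
|010⟩: (-0.81)(0.2252 - 0.9634i)(0.8556) = (-0.1561 + 0.6677i)
|011⟩: (-0.81)(0.2252 - 0.9634i)(0.5176) = (-0.09442 + 0.4039i)
|100⟩: (0.5864)(0.1453)(0.8556) = 0.0729
|101⟩: (0.5864)(0.1453)(0.5176) = 0.0441
|110⟩: (0.5864)(0.2252 - 0.9634i)(0.8556) = (0.113 - 0.4834i)
|111⟩: (0.5864)(0.2252 - 0.9634i)(0.5176) = (0.06835 - 0.2924i)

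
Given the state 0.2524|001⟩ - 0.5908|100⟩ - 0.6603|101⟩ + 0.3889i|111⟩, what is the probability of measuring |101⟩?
0.436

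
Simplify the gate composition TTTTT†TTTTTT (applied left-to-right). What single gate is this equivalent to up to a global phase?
T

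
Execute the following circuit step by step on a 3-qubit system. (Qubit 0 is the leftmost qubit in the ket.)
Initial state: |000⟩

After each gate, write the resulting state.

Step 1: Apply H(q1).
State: 1/√2|000⟩ + 1/√2|010⟩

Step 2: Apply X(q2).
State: 1/√2|001⟩ + 1/√2|011⟩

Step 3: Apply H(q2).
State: 1/2|000⟩ - 1/2|001⟩ + 1/2|010⟩ - 1/2|011⟩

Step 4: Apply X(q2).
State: -1/2|000⟩ + 1/2|001⟩ - 1/2|010⟩ + 1/2|011⟩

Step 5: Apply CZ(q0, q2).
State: -1/2|000⟩ + 1/2|001⟩ - 1/2|010⟩ + 1/2|011⟩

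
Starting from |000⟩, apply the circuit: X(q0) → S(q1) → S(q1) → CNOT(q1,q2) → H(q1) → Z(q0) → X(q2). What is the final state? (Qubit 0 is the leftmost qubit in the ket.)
-1/√2|101⟩ - 1/√2|111⟩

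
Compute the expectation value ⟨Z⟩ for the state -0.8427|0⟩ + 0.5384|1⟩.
0.4203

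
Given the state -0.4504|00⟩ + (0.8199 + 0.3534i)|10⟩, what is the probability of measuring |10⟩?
0.7971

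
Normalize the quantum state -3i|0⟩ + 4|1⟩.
-0.6i|0⟩ + 0.8|1⟩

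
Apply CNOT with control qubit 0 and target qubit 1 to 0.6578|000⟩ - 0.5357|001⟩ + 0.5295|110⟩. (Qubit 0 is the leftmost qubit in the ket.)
0.6578|000⟩ - 0.5357|001⟩ + 0.5295|100⟩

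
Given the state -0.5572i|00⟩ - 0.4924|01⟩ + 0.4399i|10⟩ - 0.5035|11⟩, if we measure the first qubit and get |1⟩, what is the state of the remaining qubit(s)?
0.6579i|0⟩ - 0.7531|1⟩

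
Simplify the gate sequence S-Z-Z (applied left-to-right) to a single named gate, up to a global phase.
S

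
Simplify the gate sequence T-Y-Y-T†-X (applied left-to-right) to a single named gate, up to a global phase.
X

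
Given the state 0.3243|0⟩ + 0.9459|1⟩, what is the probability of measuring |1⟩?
0.8947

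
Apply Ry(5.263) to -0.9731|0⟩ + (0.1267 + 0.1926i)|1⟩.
(0.7874 - 0.09404i)|0⟩ + (-0.5857 - 0.1681i)|1⟩

Ry(5.263) = [[cos(θ/2), −sin(θ/2)], [sin(θ/2), cos(θ/2)]]; θ = 5.263, cos(θ/2) ≈ -0.872699, sin(θ/2) ≈ 0.488258.
With a = amp(|0⟩) = -0.9731 and b = amp(|1⟩) = (0.1267 + 0.1926i):
new amp(|0⟩) = (-0.872699)·a + (-0.488258)·b = (0.7874 - 0.09404i)
new amp(|1⟩) = (0.488258)·a + (-0.872699)·b = (-0.5857 - 0.1681i)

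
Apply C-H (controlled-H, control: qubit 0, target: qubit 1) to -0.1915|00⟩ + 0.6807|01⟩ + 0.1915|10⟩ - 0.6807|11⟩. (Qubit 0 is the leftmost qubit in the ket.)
-0.1915|00⟩ + 0.6807|01⟩ - 0.3459|10⟩ + 0.6167|11⟩

C-H leaves the control-|0⟩ kets |00⟩, |01⟩ unchanged and applies H to qubit 1 on the control-|1⟩ pair (|10⟩, |11⟩).
H = [[1/√2, 1/√2], [1/√2, -1/√2]].
With a = amp(|10⟩) = 0.1915 and b = amp(|11⟩) = -0.6807:
new amp(|10⟩) = (1/√2)·a + (1/√2)·b = -0.3459
new amp(|11⟩) = (1/√2)·a + (-1/√2)·b = 0.6167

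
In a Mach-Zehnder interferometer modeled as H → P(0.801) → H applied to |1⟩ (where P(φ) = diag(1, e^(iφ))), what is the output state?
(0.152 - 0.359i)|0⟩ + (0.848 + 0.359i)|1⟩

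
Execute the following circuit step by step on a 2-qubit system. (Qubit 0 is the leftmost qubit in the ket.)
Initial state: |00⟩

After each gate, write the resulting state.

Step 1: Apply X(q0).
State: |10⟩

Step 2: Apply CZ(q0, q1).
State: |10⟩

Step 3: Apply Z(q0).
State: -|10⟩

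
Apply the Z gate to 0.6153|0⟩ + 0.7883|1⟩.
0.6153|0⟩ - 0.7883|1⟩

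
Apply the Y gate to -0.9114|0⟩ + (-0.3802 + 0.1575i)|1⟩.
(0.1575 + 0.3802i)|0⟩ - 0.9114i|1⟩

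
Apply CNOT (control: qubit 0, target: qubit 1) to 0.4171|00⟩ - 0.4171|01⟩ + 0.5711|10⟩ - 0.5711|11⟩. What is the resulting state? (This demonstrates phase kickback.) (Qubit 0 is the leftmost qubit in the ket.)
0.4171|00⟩ - 0.4171|01⟩ - 0.5711|10⟩ + 0.5711|11⟩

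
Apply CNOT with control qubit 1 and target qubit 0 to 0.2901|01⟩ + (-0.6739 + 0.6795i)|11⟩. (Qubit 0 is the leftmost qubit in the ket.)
(-0.6739 + 0.6795i)|01⟩ + 0.2901|11⟩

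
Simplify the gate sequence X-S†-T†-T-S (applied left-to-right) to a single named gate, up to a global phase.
X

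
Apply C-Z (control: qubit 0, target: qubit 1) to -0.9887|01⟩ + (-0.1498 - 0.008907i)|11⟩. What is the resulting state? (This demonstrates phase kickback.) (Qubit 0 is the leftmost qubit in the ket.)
-0.9887|01⟩ + (0.1498 + 0.008907i)|11⟩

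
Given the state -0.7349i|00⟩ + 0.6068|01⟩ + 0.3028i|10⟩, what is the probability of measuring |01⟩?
0.3682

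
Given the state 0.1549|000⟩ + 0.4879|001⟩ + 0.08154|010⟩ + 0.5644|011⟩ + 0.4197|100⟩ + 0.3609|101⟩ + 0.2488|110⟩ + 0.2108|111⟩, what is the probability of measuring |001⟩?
0.238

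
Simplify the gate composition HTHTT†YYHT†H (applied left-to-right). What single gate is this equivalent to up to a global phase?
I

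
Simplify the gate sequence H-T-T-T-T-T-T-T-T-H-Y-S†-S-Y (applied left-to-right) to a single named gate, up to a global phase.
I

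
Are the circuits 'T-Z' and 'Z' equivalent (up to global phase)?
No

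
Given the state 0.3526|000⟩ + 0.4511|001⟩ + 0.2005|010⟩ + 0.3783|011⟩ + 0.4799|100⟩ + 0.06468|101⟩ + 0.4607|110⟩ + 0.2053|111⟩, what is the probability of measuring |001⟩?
0.2035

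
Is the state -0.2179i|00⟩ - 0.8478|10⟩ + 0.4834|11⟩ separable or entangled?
Entangled

Writing the state as a|00⟩ + b|01⟩ + c|10⟩ + d|11⟩, it is a product state iff ad − bc = 0.
Here (a, b, c, d) = (-0.2179i, 0, -0.8478, 0.4834): ad − bc = (-0.2179i)(0.4834) − (0)(-0.8478) = -0.1053i ≠ 0, so the state is entangled.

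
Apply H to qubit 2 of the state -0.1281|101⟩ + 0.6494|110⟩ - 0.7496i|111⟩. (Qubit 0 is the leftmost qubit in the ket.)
-0.09058|100⟩ + 0.09058|101⟩ + (0.4592 - 0.53i)|110⟩ + (0.4592 + 0.53i)|111⟩

H on qubit 2 mixes each pair of kets that differ only in qubit 2: amplitudes (a, b) of (|…0…⟩, |…1…⟩) become ((a + b)/√2, (a − b)/√2). Kets absent from the input have amplitude 0.
(|100⟩, |101⟩): (a, b) = (0, -0.1281) → (-0.09058, 0.09058)
(|110⟩, |111⟩): (a, b) = (0.6494, -0.7496i) → ((0.4592 - 0.53i), (0.4592 + 0.53i))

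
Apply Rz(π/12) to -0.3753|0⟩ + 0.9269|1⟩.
(-0.3721 + 0.04899i)|0⟩ + (0.919 + 0.121i)|1⟩

Rz(π/12) = [[e^(−iθ/2), 0], [0, e^(iθ/2)]] with e^(±iθ/2) = cos(θ/2) ± i·sin(θ/2); θ = π/12, cos(θ/2) ≈ 0.991445, sin(θ/2) ≈ 0.130526.
With a = amp(|0⟩) = -0.3753 and b = amp(|1⟩) = 0.9269:
new amp(|0⟩) = (0.991445 - 0.130526i)·a = (-0.3721 + 0.04899i)
new amp(|1⟩) = (0.991445 + 0.130526i)·b = (0.919 + 0.121i)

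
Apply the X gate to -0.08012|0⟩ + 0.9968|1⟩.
0.9968|0⟩ - 0.08012|1⟩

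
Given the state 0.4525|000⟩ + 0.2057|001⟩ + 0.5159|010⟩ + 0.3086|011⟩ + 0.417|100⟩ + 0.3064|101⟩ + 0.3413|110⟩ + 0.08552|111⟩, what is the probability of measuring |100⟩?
0.1739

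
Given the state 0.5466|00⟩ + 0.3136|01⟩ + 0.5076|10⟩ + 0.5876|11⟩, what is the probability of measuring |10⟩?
0.2577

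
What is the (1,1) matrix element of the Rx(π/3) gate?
0.866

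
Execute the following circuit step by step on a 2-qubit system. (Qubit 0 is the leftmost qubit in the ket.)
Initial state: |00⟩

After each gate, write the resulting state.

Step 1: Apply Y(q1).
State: i|01⟩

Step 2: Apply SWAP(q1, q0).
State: i|10⟩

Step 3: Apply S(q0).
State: -|10⟩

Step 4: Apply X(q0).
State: -|00⟩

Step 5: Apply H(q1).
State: -1/√2|00⟩ - 1/√2|01⟩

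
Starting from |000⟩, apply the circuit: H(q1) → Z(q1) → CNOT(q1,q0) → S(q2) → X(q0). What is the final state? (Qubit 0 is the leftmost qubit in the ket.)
-1/√2|010⟩ + 1/√2|100⟩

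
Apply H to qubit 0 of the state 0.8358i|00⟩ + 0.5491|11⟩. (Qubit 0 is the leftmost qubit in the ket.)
0.591i|00⟩ + 0.3883|01⟩ + 0.591i|10⟩ - 0.3883|11⟩

H on qubit 0 mixes each pair of kets that differ only in qubit 0: amplitudes (a, b) of (|…0…⟩, |…1…⟩) become ((a + b)/√2, (a − b)/√2). Kets absent from the input have amplitude 0.
(|00⟩, |10⟩): (a, b) = (0.8358i, 0) → (0.591i, 0.591i)
(|01⟩, |11⟩): (a, b) = (0, 0.5491) → (0.3883, -0.3883)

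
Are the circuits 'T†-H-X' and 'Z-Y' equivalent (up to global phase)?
No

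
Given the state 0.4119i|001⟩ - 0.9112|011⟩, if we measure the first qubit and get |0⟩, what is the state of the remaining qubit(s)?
0.4119i|01⟩ - 0.9112|11⟩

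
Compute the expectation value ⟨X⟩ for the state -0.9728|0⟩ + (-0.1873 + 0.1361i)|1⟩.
0.3644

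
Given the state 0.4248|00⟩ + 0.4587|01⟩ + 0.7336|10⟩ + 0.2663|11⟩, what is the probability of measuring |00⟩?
0.1805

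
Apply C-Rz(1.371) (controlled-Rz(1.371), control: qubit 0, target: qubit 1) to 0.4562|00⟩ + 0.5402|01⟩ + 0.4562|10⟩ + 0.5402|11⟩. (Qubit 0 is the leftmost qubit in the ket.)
0.4562|00⟩ + 0.5402|01⟩ + (0.3531 - 0.2888i)|10⟩ + (0.4182 + 0.342i)|11⟩

C-Rz(1.371) leaves the control-|0⟩ kets |00⟩, |01⟩ unchanged and applies Rz(1.371) to qubit 1 on the control-|1⟩ pair (|10⟩, |11⟩).
Rz(1.371) = [[e^(−iθ/2), 0], [0, e^(iθ/2)]] with e^(±iθ/2) = cos(θ/2) ± i·sin(θ/2); θ = 1.371, cos(θ/2) ≈ 0.774103, sin(θ/2) ≈ 0.63306.
With a = amp(|10⟩) = 0.4562 and b = amp(|11⟩) = 0.5402:
new amp(|10⟩) = (0.774103 - 0.63306i)·a = (0.3531 - 0.2888i)
new amp(|11⟩) = (0.774103 + 0.63306i)·b = (0.4182 + 0.342i)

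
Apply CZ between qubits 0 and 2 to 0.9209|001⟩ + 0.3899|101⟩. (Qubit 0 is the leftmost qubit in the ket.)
0.9209|001⟩ - 0.3899|101⟩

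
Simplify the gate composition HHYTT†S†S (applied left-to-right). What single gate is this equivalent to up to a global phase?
Y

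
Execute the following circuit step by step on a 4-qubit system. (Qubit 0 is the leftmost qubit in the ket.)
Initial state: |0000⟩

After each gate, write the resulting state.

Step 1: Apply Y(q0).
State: i|1000⟩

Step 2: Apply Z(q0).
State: -i|1000⟩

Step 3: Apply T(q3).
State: -i|1000⟩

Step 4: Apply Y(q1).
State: |1100⟩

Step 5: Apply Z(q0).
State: -|1100⟩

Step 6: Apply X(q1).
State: -|1000⟩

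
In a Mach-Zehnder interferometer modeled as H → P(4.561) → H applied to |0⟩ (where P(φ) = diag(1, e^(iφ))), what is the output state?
(0.4246 - 0.4943i)|0⟩ + (0.5754 + 0.4943i)|1⟩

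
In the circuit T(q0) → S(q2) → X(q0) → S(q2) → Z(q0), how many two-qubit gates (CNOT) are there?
0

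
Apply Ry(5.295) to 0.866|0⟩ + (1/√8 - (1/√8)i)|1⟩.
(-0.9301 + 0.1677i)|0⟩ + (0.09942 + 0.3113i)|1⟩

Ry(5.295) = [[cos(θ/2), −sin(θ/2)], [sin(θ/2), cos(θ/2)]]; θ = 5.295, cos(θ/2) ≈ -0.880399, sin(θ/2) ≈ 0.474233.
With a = amp(|0⟩) = 0.866 and b = amp(|1⟩) = (1/√8 - (1/√8)i):
new amp(|0⟩) = (-0.880399)·a + (-0.474233)·b = (-0.9301 + 0.1677i)
new amp(|1⟩) = (0.474233)·a + (-0.880399)·b = (0.09942 + 0.3113i)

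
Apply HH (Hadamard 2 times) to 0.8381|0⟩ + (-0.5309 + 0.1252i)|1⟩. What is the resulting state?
0.8381|0⟩ + (-0.5309 + 0.1252i)|1⟩

H² = I, so an even number of Hadamards cancels: H^2 = I and the state is unchanged.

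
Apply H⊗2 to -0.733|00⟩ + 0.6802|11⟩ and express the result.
-0.0264|00⟩ - 0.7066|01⟩ - 0.7066|10⟩ - 0.0264|11⟩

H⊗2 gives amp(|y⟩) = (1/2) Σ_x (−1)^(x·y) amp(|x⟩), where x·y is the number of positions in which both x and y have a 1.
|00⟩: (-0.733 + 0.6802)/2 = -0.0264
|01⟩: (-0.733 - 0.6802)/2 = -0.7066
|10⟩: (-0.733 - 0.6802)/2 = -0.7066
|11⟩: (-0.733 + 0.6802)/2 = -0.0264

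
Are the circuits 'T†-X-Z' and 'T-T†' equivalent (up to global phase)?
No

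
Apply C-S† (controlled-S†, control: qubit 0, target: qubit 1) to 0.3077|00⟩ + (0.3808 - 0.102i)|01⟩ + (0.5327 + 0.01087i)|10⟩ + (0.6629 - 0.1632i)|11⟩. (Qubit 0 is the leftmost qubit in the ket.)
0.3077|00⟩ + (0.3808 - 0.102i)|01⟩ + (0.5327 + 0.01087i)|10⟩ + (-0.1632 - 0.6629i)|11⟩

C-S† leaves the control-|0⟩ kets |00⟩, |01⟩ unchanged and applies S† to qubit 1 on the control-|1⟩ pair (|10⟩, |11⟩).
S† = [[1, 0], [0, -i]].
With a = amp(|10⟩) = (0.5327 + 0.01087i) and b = amp(|11⟩) = (0.6629 - 0.1632i):
new amp(|10⟩) = (1)·a = (0.5327 + 0.01087i)
new amp(|11⟩) = (-i)·b = (-0.1632 - 0.6629i)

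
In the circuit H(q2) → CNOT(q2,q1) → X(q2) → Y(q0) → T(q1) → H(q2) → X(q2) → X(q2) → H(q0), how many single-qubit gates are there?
8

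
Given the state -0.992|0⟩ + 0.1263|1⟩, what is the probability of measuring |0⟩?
0.9841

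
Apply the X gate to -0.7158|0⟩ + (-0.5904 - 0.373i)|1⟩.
(-0.5904 - 0.373i)|0⟩ - 0.7158|1⟩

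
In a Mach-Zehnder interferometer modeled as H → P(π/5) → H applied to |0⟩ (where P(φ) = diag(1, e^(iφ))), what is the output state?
(0.9045 + 0.2939i)|0⟩ + (0.09549 - 0.2939i)|1⟩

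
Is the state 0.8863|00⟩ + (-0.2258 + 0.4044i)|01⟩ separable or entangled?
Separable

Writing the state as a|00⟩ + b|01⟩ + c|10⟩ + d|11⟩, it is a product state iff ad − bc = 0.
Here (a, b, c, d) = (0.8863, (-0.2258 + 0.4044i), 0, 0): ad − bc = (0.8863)(0) − (-0.2258 + 0.4044i)(0) = 0, so the state is separable.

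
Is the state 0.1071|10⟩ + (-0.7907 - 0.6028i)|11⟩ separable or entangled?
Separable

Writing the state as a|00⟩ + b|01⟩ + c|10⟩ + d|11⟩, it is a product state iff ad − bc = 0.
Here (a, b, c, d) = (0, 0, 0.1071, (-0.7907 - 0.6028i)): ad − bc = (0)(-0.7907 - 0.6028i) − (0)(0.1071) = 0, so the state is separable.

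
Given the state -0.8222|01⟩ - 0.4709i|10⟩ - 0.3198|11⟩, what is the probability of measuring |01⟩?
0.676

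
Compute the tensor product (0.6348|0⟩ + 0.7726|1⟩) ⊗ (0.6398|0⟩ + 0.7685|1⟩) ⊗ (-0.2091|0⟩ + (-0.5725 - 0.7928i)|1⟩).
-0.08492|000⟩ + (-0.2325 - 0.322i)|001⟩ - 0.102|010⟩ + (-0.2793 - 0.3868i)|011⟩ - 0.1034|100⟩ + (-0.283 - 0.3919i)|101⟩ - 0.1242|110⟩ + (-0.3399 - 0.4707i)|111⟩

amp(|b₁b₂…⟩) = product of the factor amplitudes for bits b₁, b₂, …; only kets whose every factor amplitude is nonzero survive.
|000⟩: (0.6348)(0.6398)(-0.2091) = -0.08492
|001⟩: (0.6348)(0.6398)(-0.5725 - 0.7928i) = (-0.2325 - 0.322i)
|010⟩: (0.6348)(0.7685)(-0.2091) = -0.102
|011⟩: (0.6348)(0.7685)(-0.5725 - 0.7928i) = (-0.2793 - 0.3868i)
|100⟩: (0.7726)(0.6398)(-0.2091) = -0.1034
|101⟩: (0.7726)(0.6398)(-0.5725 - 0.7928i) = (-0.283 - 0.3919i)
|110⟩: (0.7726)(0.7685)(-0.2091) = -0.1242
|111⟩: (0.7726)(0.7685)(-0.5725 - 0.7928i) = (-0.3399 - 0.4707i)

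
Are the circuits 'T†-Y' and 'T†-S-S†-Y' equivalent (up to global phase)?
Yes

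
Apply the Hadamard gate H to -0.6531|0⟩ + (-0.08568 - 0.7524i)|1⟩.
(-0.5224 - 0.532i)|0⟩ + (-0.4012 + 0.532i)|1⟩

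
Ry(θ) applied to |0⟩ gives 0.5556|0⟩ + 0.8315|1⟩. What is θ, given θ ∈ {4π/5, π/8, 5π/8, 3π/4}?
5π/8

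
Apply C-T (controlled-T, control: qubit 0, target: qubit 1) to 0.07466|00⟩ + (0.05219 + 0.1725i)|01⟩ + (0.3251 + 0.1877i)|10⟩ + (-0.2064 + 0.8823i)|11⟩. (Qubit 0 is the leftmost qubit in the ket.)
0.07466|00⟩ + (0.05219 + 0.1725i)|01⟩ + (0.3251 + 0.1877i)|10⟩ + (-0.7698 + 0.4779i)|11⟩

C-T leaves the control-|0⟩ kets |00⟩, |01⟩ unchanged and applies T to qubit 1 on the control-|1⟩ pair (|10⟩, |11⟩).
T = [[1, 0], [0, (1/√2 + (1/√2)i)]].
With a = amp(|10⟩) = (0.3251 + 0.1877i) and b = amp(|11⟩) = (-0.2064 + 0.8823i):
new amp(|10⟩) = (1)·a = (0.3251 + 0.1877i)
new amp(|11⟩) = (1/√2 + (1/√2)i)·b = (-0.7698 + 0.4779i)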